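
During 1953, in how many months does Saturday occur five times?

A month of length L has five Saturdays iff its first Saturday is on day ≤ L−28 (so day 1–3 in a 31-day month, 1–2 in a 30-day month, day 1 in a leap February).
Checking each month of 1953: Jan starts Thu (31d) ✓; Feb starts Sun (28d); Mar starts Sun (31d); Apr starts Wed (30d); May starts Fri (31d) ✓; Jun starts Mon (30d); Jul starts Wed (31d); Aug starts Sat (31d) ✓; Sep starts Tue (30d); Oct starts Thu (31d) ✓; Nov starts Sun (30d); Dec starts Tue (31d).
Five-Saturday months: January, May, August, October → 4.

4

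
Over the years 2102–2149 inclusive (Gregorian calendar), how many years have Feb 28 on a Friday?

Track Feb 28's weekday year by year (advancing +1, or +2 across a Feb 29):
  2102: Tue  2103: Wed (+1)  2104: Thu (+1)  2105: Sat (+2)  2106: Sun (+1)
  2107: Mon (+1)  2108: Tue (+1)  2109: Thu (+2)  2110: Fri (+1) ✓  2111: Sat (+1)
  2112: Sun (+1)  2113: Tue (+2)  2114: Wed (+1)  2115: Thu (+1)  … (20 more years) …
  2136: Tue (+1)  2137: Thu (+2)  2138: Fri (+1) ✓  2139: Sat (+1)  2140: Sun (+1)
  2141: Tue (+2)  2142: Wed (+1)  2143: Thu (+1)  2144: Fri (+1) ✓  2145: Sun (+2)
  2146: Mon (+1)  2147: Tue (+1)  2148: Wed (+1)  2149: Fri (+2) ✓
Friday years: 2110, 2116, 2121, 2127, 2138, 2144, 2149 — 7 in total.

7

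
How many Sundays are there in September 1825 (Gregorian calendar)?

September 1825 has 30 days and begins on Thursday.
The first Sunday is September 4.
Sundays fall on 4, 11, 18, 25 — that's 4.

4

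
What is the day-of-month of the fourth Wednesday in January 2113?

25

January 1, 2113 is a Sunday, so the first Wednesday is the 4th.
The fourth Wednesday is 4 + 21 = 25.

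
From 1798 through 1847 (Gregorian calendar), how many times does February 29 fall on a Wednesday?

Leap years in 1798–1847: 11 of them.
Feb 29 weekday advances by 5 (mod 7) from one leap year to the next four years later (or differs when a century non-leap intervenes).
Leap-day weekdays: 1804:Wed✓ 1808:Mon 1812:Sat 1816:Thu 1820:Tue 1824:Sun 1828:Fri 1832:Wed✓ 1836:Mon 1840:Sat 1844:Thu
Wednesday: 1804, 1832 → 2.

2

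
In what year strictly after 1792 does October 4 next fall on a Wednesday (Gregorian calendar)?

From one year to the next, a fixed date's weekday advances by 1, or by 2 when a Feb 29 lies between the two dates.
1792: October 4 is Thursday.
1793: Friday (+1)
1794: Saturday (+1)
1795: Sunday (+1)
1796: Tuesday (+2)
1797: Wednesday (+1)
October 4 falls on a Wednesday in 1797.

1797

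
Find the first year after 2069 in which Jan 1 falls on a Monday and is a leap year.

2080

Jan 1 advances by 2 weekdays after a leap year and by 1 after a common year.
2069: Jan 1 is Tuesday.
2070: Wednesday
2071: Thursday
2072: Friday (leap)
2073: Sunday
2074: Monday
2075: Tuesday
2076: Wednesday (leap)
2077: Friday
2078: Saturday
2079: Sunday
2080: Monday (leap)
2080 begins on a Monday and is a leap year.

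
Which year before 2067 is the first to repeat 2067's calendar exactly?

2061

Two years share a calendar iff Jan 1 falls on the same weekday and both are leap or both are common. 2067: Jan 1 is Saturday, common year.
2066: Jan 1 Friday, common
2065: Jan 1 Thursday, common
2064: Jan 1 Tuesday, leap
2063: Jan 1 Monday, common
2062: Jan 1 Sunday, common
2061: Jan 1 Saturday, common
2061 matches on both conditions.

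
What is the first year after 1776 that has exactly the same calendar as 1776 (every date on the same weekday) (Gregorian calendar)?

1816

Two years share a calendar iff Jan 1 falls on the same weekday and both are leap or both are common. 1776: Jan 1 is Monday, leap year.
1777: Jan 1 Wednesday, common
1778: Jan 1 Thursday, common
1779: Jan 1 Friday, common
1780: Jan 1 Saturday, leap
1781: Jan 1 Monday, common
1782: Jan 1 Tuesday, common
1783: Jan 1 Wednesday, common
1784: Jan 1 Thursday, leap
1785: Jan 1 Saturday, common
1786: Jan 1 Sunday, common
1787: Jan 1 Monday, common
1788: Jan 1 Tuesday, leap
1789: Jan 1 Thursday, common
1790: Jan 1 Friday, common
1791: Jan 1 Saturday, common
1792: Jan 1 Sunday, leap
1793: Jan 1 Tuesday, common
1794: Jan 1 Wednesday, common
1795: Jan 1 Thursday, common
1796: Jan 1 Friday, leap
1797: Jan 1 Sunday, common
1798: Jan 1 Monday, common
1799: Jan 1 Tuesday, common
1800: Jan 1 Wednesday, common
1801: Jan 1 Thursday, common
1802: Jan 1 Friday, common
1803: Jan 1 Saturday, common
1804: Jan 1 Sunday, leap
1805: Jan 1 Tuesday, common
1806: Jan 1 Wednesday, common
1807: Jan 1 Thursday, common
1808: Jan 1 Friday, leap
1809: Jan 1 Sunday, common
1810: Jan 1 Monday, common
1811: Jan 1 Tuesday, common
1812: Jan 1 Wednesday, leap
1813: Jan 1 Friday, common
1814: Jan 1 Saturday, common
1815: Jan 1 Sunday, common
1816: Jan 1 Monday, leap
1816 matches on both conditions.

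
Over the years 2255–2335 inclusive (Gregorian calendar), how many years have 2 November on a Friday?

Track 2 November's weekday year by year (advancing +1, or +2 across a Feb 29):
  2255: Fri ✓  2256: Sun (+2)  2257: Mon (+1)  2258: Tue (+1)  2259: Wed (+1)
  2260: Fri (+2) ✓  2261: Sat (+1)  2262: Sun (+1)  2263: Mon (+1)  2264: Wed (+2)
  2265: Thu (+1)  2266: Fri (+1) ✓  2267: Sat (+1)  2268: Mon (+2)  … (53 more years) …
  2322: Thu (+1)  2323: Fri (+1) ✓  2324: Sun (+2)  2325: Mon (+1)  2326: Tue (+1)
  2327: Wed (+1)  2328: Fri (+2) ✓  2329: Sat (+1)  2330: Sun (+1)  2331: Mon (+1)
  2332: Wed (+2)  2333: Thu (+1)  2334: Fri (+1) ✓  2335: Sat (+1)
Friday years: 2255, 2260, 2266, 2277, 2283, 2288, 2294, 2300, 2306, 2317, 2323, 2328, 2334 — 13 in total.

13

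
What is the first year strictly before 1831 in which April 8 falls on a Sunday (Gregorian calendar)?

From one year to the next, a fixed date's weekday advances by 1, or by 2 when a Feb 29 lies between the two dates.
1831: April 8 is Friday.
1830: Thursday (−1)
1829: Wednesday (−1)
1828: Tuesday (−1)
1827: Sunday (−2)
April 8 falls on a Sunday in 1827.

1827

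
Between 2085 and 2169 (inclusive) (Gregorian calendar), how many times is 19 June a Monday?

Track 19 June's weekday year by year (advancing +1, or +2 across a Feb 29):
  2085: Tue  2086: Wed (+1)  2087: Thu (+1)  2088: Sat (+2)  2089: Sun (+1)
  2090: Mon (+1) ✓  2091: Tue (+1)  2092: Thu (+2)  2093: Fri (+1)  2094: Sat (+1)
  2095: Sun (+1)  2096: Tue (+2)  2097: Wed (+1)  2098: Thu (+1)  … (57 more years) …
  2156: Sat (+2)  2157: Sun (+1)  2158: Mon (+1) ✓  2159: Tue (+1)  2160: Thu (+2)
  2161: Fri (+1)  2162: Sat (+1)  2163: Sun (+1)  2164: Tue (+2)  2165: Wed (+1)
  2166: Thu (+1)  2167: Fri (+1)  2168: Sun (+2)  2169: Mon (+1) ✓
Monday years: 2090, 2102, 2113, 2119, 2124, 2130, 2141, 2147, 2152, 2158, 2169 — 11 in total.

11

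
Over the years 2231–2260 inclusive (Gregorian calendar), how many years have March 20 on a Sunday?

5

Track March 20's weekday year by year (advancing +1, or +2 across a Feb 29):
  2231: Sun ✓  2232: Tue (+2)  2233: Wed (+1)  2234: Thu (+1)  2235: Fri (+1)
  2236: Sun (+2) ✓  2237: Mon (+1)  2238: Tue (+1)  2239: Wed (+1)  2240: Fri (+2)
  2241: Sat (+1)  2242: Sun (+1) ✓  2243: Mon (+1)  2244: Wed (+2)  2245: Thu (+1)
  2246: Fri (+1)  2247: Sat (+1)  2248: Mon (+2)  2249: Tue (+1)  2250: Wed (+1)
  2251: Thu (+1)  2252: Sat (+2)  2253: Sun (+1) ✓  2254: Mon (+1)  2255: Tue (+1)
  2256: Thu (+2)  2257: Fri (+1)  2258: Sat (+1)  2259: Sun (+1) ✓  2260: Tue (+2)
Sunday years: 2231, 2236, 2242, 2253, 2259 — 5 in total.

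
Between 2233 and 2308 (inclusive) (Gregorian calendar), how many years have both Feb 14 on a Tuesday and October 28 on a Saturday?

9

Check each year's weekday for Feb 14 and October 28:
  2233: Thu/Mon  2234: Fri/Tue  2235: Sat/Wed  2236: Sun/Fri  2237: Tue/Sat ✓  2238: Wed/Sun  2239: Thu/Mon  2240: Fri/Wed  2241: Sun/Thu  2242: Mon/Fri  2243: Tue/Sat ✓  2244: Wed/Mon  2245: Fri/Tue  2246: Sat/Wed  …(48 more)…  2295: Thu/Mon  2296: Fri/Wed  2297: Sun/Thu  2298: Mon/Fri  2299: Tue/Sat ✓  2300: Wed/Sun  2301: Thu/Mon  2302: Fri/Tue  2303: Sat/Wed  2304: Sun/Fri  2305: Tue/Sat ✓  2306: Wed/Sun  2307: Thu/Mon  2308: Fri/Wed
Both conditions hold in: 2237, 2243, 2254, 2265, 2271, 2282, 2293, 2299, 2305 — 9.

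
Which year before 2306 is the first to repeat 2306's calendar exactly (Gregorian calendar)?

Two years share a calendar iff Jan 1 falls on the same weekday and both are leap or both are common. 2306: Jan 1 is Monday, common year.
2305: Jan 1 Sunday, common
2304: Jan 1 Friday, leap
2303: Jan 1 Thursday, common
2302: Jan 1 Wednesday, common
2301: Jan 1 Tuesday, common
2300: Jan 1 Monday, common
2300 matches on both conditions.

2300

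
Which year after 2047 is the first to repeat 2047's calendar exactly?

Two years share a calendar iff Jan 1 falls on the same weekday and both are leap or both are common. 2047: Jan 1 is Tuesday, common year.
2048: Jan 1 Wednesday, leap
2049: Jan 1 Friday, common
2050: Jan 1 Saturday, common
2051: Jan 1 Sunday, common
2052: Jan 1 Monday, leap
2053: Jan 1 Wednesday, common
2054: Jan 1 Thursday, common
2055: Jan 1 Friday, common
2056: Jan 1 Saturday, leap
2057: Jan 1 Monday, common
2058: Jan 1 Tuesday, common
2058 matches on both conditions.

2058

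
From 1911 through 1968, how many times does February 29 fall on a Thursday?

3

Leap years in 1911–1968: 15 of them.
Feb 29 weekday advances by 5 (mod 7) from one leap year to the next four years later (or differs when a century non-leap intervenes).
Leap-day weekdays: 1912:Thu✓ 1916:Tue 1920:Sun 1924:Fri 1928:Wed 1932:Mon 1936:Sat 1940:Thu✓ 1944:Tue 1948:Sun 1952:Fri 1956:Wed 1960:Mon 1964:Sat 1968:Thu✓
Thursday: 1912, 1940, 1968 → 3.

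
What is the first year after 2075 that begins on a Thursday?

Jan 1 advances by 2 weekdays after a leap year and by 1 after a common year.
2075: Jan 1 is Tuesday.
2076: Wednesday (leap)
2077: Friday
2078: Saturday
2079: Sunday
2080: Monday (leap)
2081: Wednesday
2082: Thursday
2082 begins on a Thursday

2082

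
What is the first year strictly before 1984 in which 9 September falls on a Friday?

1983

From one year to the next, a fixed date's weekday advances by 1, or by 2 when a Feb 29 lies between the two dates.
1984: September 9 is Sunday.
1983: Friday (−2)
9 September falls on a Friday in 1983.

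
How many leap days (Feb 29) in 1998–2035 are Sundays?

Leap years in 1998–2035: 9 of them.
Feb 29 weekday advances by 5 (mod 7) from one leap year to the next four years later (or differs when a century non-leap intervenes).
Leap-day weekdays: 2000:Tue 2004:Sun✓ 2008:Fri 2012:Wed 2016:Mon 2020:Sat 2024:Thu 2028:Tue 2032:Sun✓
Sunday: 2004, 2032 → 2.

2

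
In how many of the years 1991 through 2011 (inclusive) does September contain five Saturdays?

5

September has 30 days; it has five Saturdays when Saturday falls among the first (month-length − 28) days — i.e. when September 1 is one of Saturday/Friday.
September 1 by year: 1991:Sun 1992:Tue 1993:Wed 1994:Thu 1995:Fri✓ 1996:Sun 1997:Mon 1998:Tue 1999:Wed 2000:Fri✓ 2001:Sat✓ 2002:Sun 2003:Mon 2004:Wed 2005:Thu 2006:Fri✓ 2007:Sat✓ 2008:Mon 2009:Tue 2010:Wed 2011:Thu
Years with five Saturdays: 1995, 2000, 2001, 2006, 2007 → 5.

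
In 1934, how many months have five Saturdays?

4

A month of length L has five Saturdays iff its first Saturday is on day ≤ L−28 (so day 1–3 in a 31-day month, 1–2 in a 30-day month, day 1 in a leap February).
Checking each month of 1934: Jan starts Mon (31d); Feb starts Thu (28d); Mar starts Thu (31d) ✓; Apr starts Sun (30d); May starts Tue (31d); Jun starts Fri (30d) ✓; Jul starts Sun (31d); Aug starts Wed (31d); Sep starts Sat (30d) ✓; Oct starts Mon (31d); Nov starts Thu (30d); Dec starts Sat (31d) ✓.
Five-Saturday months: March, June, September, December → 4.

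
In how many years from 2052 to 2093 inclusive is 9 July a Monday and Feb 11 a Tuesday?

0

Check each year's weekday for 9 July and Feb 11:
  2052: Tue/Sun  2053: Wed/Tue  2054: Thu/Wed  2055: Fri/Thu  2056: Sun/Fri  2057: Mon/Sun  2058: Tue/Mon  2059: Wed/Tue  2060: Fri/Wed  2061: Sat/Fri  2062: Sun/Sat  2063: Mon/Sun  2064: Wed/Mon  2065: Thu/Wed  …(14 more)…  2080: Tue/Sun  2081: Wed/Tue  2082: Thu/Wed  2083: Fri/Thu  2084: Sun/Fri  2085: Mon/Sun  2086: Tue/Mon  2087: Wed/Tue  2088: Fri/Wed  2089: Sat/Fri  2090: Sun/Sat  2091: Mon/Sun  2092: Wed/Mon  2093: Thu/Wed
Both conditions hold in: no year — 0.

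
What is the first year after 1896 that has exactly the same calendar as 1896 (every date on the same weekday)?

Two years share a calendar iff Jan 1 falls on the same weekday and both are leap or both are common. 1896: Jan 1 is Wednesday, leap year.
1897: Jan 1 Friday, common
1898: Jan 1 Saturday, common
1899: Jan 1 Sunday, common
1900: Jan 1 Monday, common
1901: Jan 1 Tuesday, common
1902: Jan 1 Wednesday, common
1903: Jan 1 Thursday, common
1904: Jan 1 Friday, leap
1905: Jan 1 Sunday, common
1906: Jan 1 Monday, common
1907: Jan 1 Tuesday, common
1908: Jan 1 Wednesday, leap
1908 matches on both conditions.

1908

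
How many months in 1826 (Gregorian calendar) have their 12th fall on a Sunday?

Check the 12th of each month of 1826: Jan 12: Thu, Feb 12: Sun, Mar 12: Sun, Apr 12: Wed, May 12: Fri, Jun 12: Mon, Jul 12: Wed, Aug 12: Sat, Sep 12: Tue, Oct 12: Thu, Nov 12: Sun, Dec 12: Tue.
Sunday occurs in February, March, November — 3 months.

3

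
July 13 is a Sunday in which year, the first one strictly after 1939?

1941

From one year to the next, a fixed date's weekday advances by 1, or by 2 when a Feb 29 lies between the two dates.
1939: July 13 is Thursday.
1940: Saturday (+2)
1941: Sunday (+1)
July 13 falls on a Sunday in 1941.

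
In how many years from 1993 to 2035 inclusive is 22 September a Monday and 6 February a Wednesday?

Check each year's weekday for 22 September and 6 February:
  1993: Wed/Sat  1994: Thu/Sun  1995: Fri/Mon  1996: Sun/Tue  1997: Mon/Thu  1998: Tue/Fri  1999: Wed/Sat  2000: Fri/Sun  2001: Sat/Tue  2002: Sun/Wed  2003: Mon/Thu  2004: Wed/Fri  2005: Thu/Sun  2006: Fri/Mon  …(15 more)…  2022: Thu/Sun  2023: Fri/Mon  2024: Sun/Tue  2025: Mon/Thu  2026: Tue/Fri  2027: Wed/Sat  2028: Fri/Sun  2029: Sat/Tue  2030: Sun/Wed  2031: Mon/Thu  2032: Wed/Fri  2033: Thu/Sun  2034: Fri/Mon  2035: Sat/Tue
Both conditions hold in: 2008 — 1.

1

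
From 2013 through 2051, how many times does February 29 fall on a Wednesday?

1

Leap years in 2013–2051: 9 of them.
Feb 29 weekday advances by 5 (mod 7) from one leap year to the next four years later (or differs when a century non-leap intervenes).
Leap-day weekdays: 2016:Mon 2020:Sat 2024:Thu 2028:Tue 2032:Sun 2036:Fri 2040:Wed✓ 2044:Mon 2048:Sat
Wednesday: 2040 → 1.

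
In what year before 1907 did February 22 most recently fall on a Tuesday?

From one year to the next, a fixed date's weekday advances by 1, or by 2 when a Feb 29 lies between the two dates.
1907: February 22 is Friday.
1906: Thursday (−1)
1905: Wednesday (−1)
1904: Monday (−2)
1903: Sunday (−1)
1902: Saturday (−1)
1901: Friday (−1)
1900: Thursday (−1)
1899: Wednesday (−1)
1898: Tuesday (−1)
February 22 falls on a Tuesday in 1898.

1898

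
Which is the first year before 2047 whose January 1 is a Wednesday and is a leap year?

Jan 1 advances by 2 weekdays after a leap year and by 1 after a common year.
2047: Jan 1 is Tuesday.
2046: Monday
2045: Sunday
2044: Friday (leap)
2043: Thursday
2042: Wednesday
2041: Tuesday
2040: Sunday (leap)
2039: Saturday
2038: Friday
2037: Thursday
2036: Tuesday (leap)
2035: Monday
2034: Sunday
2033: Saturday
2032: Thursday (leap)
2031: Wednesday
2030: Tuesday
2029: Monday
2028: Saturday (leap)
2027: Friday
2026: Thursday
2025: Wednesday
2024: Monday (leap)
2023: Sunday
2022: Saturday
2021: Friday
2020: Wednesday (leap)
2020 begins on a Wednesday and is a leap year.

2020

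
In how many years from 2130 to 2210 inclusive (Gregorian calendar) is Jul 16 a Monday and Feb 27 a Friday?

Check each year's weekday for Jul 16 and Feb 27:
  2130: Sun/Mon  2131: Mon/Tue  2132: Wed/Wed  2133: Thu/Fri  2134: Fri/Sat  2135: Sat/Sun  2136: Mon/Mon  2137: Tue/Wed  2138: Wed/Thu  2139: Thu/Fri  2140: Sat/Sat  2141: Sun/Mon  2142: Mon/Tue  2143: Tue/Wed  …(53 more)…  2197: Sun/Mon  2198: Mon/Tue  2199: Tue/Wed  2200: Wed/Thu  2201: Thu/Fri  2202: Fri/Sat  2203: Sat/Sun  2204: Mon/Mon  2205: Tue/Wed  2206: Wed/Thu  2207: Thu/Fri  2208: Sat/Sat  2209: Sun/Mon  2210: Mon/Tue
Both conditions hold in: no year — 0.

0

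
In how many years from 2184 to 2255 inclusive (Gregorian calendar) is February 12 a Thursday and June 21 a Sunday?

Check each year's weekday for February 12 and June 21:
  2184: Thu/Mon  2185: Sat/Tue  2186: Sun/Wed  2187: Mon/Thu  2188: Tue/Sat  2189: Thu/Sun ✓  2190: Fri/Mon  2191: Sat/Tue  2192: Sun/Thu  2193: Tue/Fri  2194: Wed/Sat  2195: Thu/Sun ✓  2196: Fri/Tue  2197: Sun/Wed  …(44 more)…  2242: Sat/Tue  2243: Sun/Wed  2244: Mon/Fri  2245: Wed/Sat  2246: Thu/Sun ✓  2247: Fri/Mon  2248: Sat/Wed  2249: Mon/Thu  2250: Tue/Fri  2251: Wed/Sat  2252: Thu/Mon  2253: Sat/Tue  2254: Sun/Wed  2255: Mon/Thu
Both conditions hold in: 2189, 2195, 2201, 2207, 2218, 2229, 2235, 2246 — 8.

8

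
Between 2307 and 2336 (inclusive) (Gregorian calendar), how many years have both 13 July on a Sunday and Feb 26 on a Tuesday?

Check each year's weekday for 13 July and Feb 26:
  2307: Sat/Tue  2308: Mon/Wed  2309: Tue/Fri  2310: Wed/Sat  2311: Thu/Sun  2312: Sat/Mon  2313: Sun/Wed  2314: Mon/Thu  2315: Tue/Fri  2316: Thu/Sat  2317: Fri/Mon  2318: Sat/Tue  2319: Sun/Wed  2320: Tue/Thu  2321: Wed/Sat  2322: Thu/Sun  2323: Fri/Mon  2324: Sun/Tue ✓  2325: Mon/Thu  2326: Tue/Fri  2327: Wed/Sat  2328: Fri/Sun  2329: Sat/Tue  2330: Sun/Wed  2331: Mon/Thu  2332: Wed/Fri  2333: Thu/Sun  2334: Fri/Mon  2335: Sat/Tue  2336: Mon/Wed
Both conditions hold in: 2324 — 1.

1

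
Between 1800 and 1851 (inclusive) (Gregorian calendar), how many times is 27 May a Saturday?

7

Track 27 May's weekday year by year (advancing +1, or +2 across a Feb 29):
  1800: Tue  1801: Wed (+1)  1802: Thu (+1)  1803: Fri (+1)  1804: Sun (+2)
  1805: Mon (+1)  1806: Tue (+1)  1807: Wed (+1)  1808: Fri (+2)  1809: Sat (+1) ✓
  1810: Sun (+1)  1811: Mon (+1)  1812: Wed (+2)  1813: Thu (+1)  … (24 more years) …
  1838: Sun (+1)  1839: Mon (+1)  1840: Wed (+2)  1841: Thu (+1)  1842: Fri (+1)
  1843: Sat (+1) ✓  1844: Mon (+2)  1845: Tue (+1)  1846: Wed (+1)  1847: Thu (+1)
  1848: Sat (+2) ✓  1849: Sun (+1)  1850: Mon (+1)  1851: Tue (+1)
Saturday years: 1809, 1815, 1820, 1826, 1837, 1843, 1848 — 7 in total.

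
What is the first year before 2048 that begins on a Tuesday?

Jan 1 advances by 2 weekdays after a leap year and by 1 after a common year.
2048: Jan 1 is Wednesday (leap).
2047: Tuesday
2047 begins on a Tuesday

2047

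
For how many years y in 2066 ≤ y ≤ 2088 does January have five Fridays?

January has 31 days; it has five Fridays when Friday falls among the first (month-length − 28) days — i.e. when January 1 is one of Friday/Thursday/Wednesday.
January 1 by year: 2066:Fri✓ 2067:Sat 2068:Sun 2069:Tue 2070:Wed✓ 2071:Thu✓ 2072:Fri✓ 2073:Sun 2074:Mon 2075:Tue 2076:Wed✓ 2077:Fri✓ 2078:Sat 2079:Sun 2080:Mon 2081:Wed✓ 2082:Thu✓ 2083:Fri✓ 2084:Sat 2085:Mon 2086:Tue 2087:Wed✓ 2088:Thu✓
Years with five Fridays: 2066, 2070, 2071, 2072, 2076, 2077, 2081, 2082, 2083, 2087, 2088 → 11.

11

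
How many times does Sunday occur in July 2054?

July 2054 has 31 days and begins on Wednesday.
The first Sunday is July 5.
Sundays fall on 5, 12, 19, 26 — that's 4.

4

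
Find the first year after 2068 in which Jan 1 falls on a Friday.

Jan 1 advances by 2 weekdays after a leap year and by 1 after a common year.
2068: Jan 1 is Sunday (leap).
2069: Tuesday
2070: Wednesday
2071: Thursday
2072: Friday (leap)
2072 begins on a Friday

2072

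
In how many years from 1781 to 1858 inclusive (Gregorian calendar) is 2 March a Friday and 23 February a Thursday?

Check each year's weekday for 2 March and 23 February:
  1781: Fri/Fri  1782: Sat/Sat  1783: Sun/Sun  1784: Tue/Mon  1785: Wed/Wed  1786: Thu/Thu  1787: Fri/Fri  1788: Sun/Sat  1789: Mon/Mon  1790: Tue/Tue  1791: Wed/Wed  1792: Fri/Thu ✓  1793: Sat/Sat  1794: Sun/Sun  …(50 more)…  1845: Sun/Sun  1846: Mon/Mon  1847: Tue/Tue  1848: Thu/Wed  1849: Fri/Fri  1850: Sat/Sat  1851: Sun/Sun  1852: Tue/Mon  1853: Wed/Wed  1854: Thu/Thu  1855: Fri/Fri  1856: Sun/Sat  1857: Mon/Mon  1858: Tue/Tue
Both conditions hold in: 1792, 1804, 1832 — 3.

3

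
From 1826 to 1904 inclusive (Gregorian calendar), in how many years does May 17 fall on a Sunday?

12

Track May 17's weekday year by year (advancing +1, or +2 across a Feb 29):
  1826: Wed  1827: Thu (+1)  1828: Sat (+2)  1829: Sun (+1) ✓  1830: Mon (+1)
  1831: Tue (+1)  1832: Thu (+2)  1833: Fri (+1)  1834: Sat (+1)  1835: Sun (+1) ✓
  1836: Tue (+2)  1837: Wed (+1)  1838: Thu (+1)  1839: Fri (+1)  … (51 more years) …
  1891: Sun (+1) ✓  1892: Tue (+2)  1893: Wed (+1)  1894: Thu (+1)  1895: Fri (+1)
  1896: Sun (+2) ✓  1897: Mon (+1)  1898: Tue (+1)  1899: Wed (+1)  1900: Thu (+1)
  1901: Fri (+1)  1902: Sat (+1)  1903: Sun (+1) ✓  1904: Tue (+2)
Sunday years: 1829, 1835, 1840, 1846, 1857, 1863, 1868, 1874, 1885, 1891, 1896, 1903 — 12 in total.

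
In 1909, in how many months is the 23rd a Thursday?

2

Check the 23rd of each month of 1909: Jan 23: Sat, Feb 23: Tue, Mar 23: Tue, Apr 23: Fri, May 23: Sun, Jun 23: Wed, Jul 23: Fri, Aug 23: Mon, Sep 23: Thu, Oct 23: Sat, Nov 23: Tue, Dec 23: Thu.
Thursday occurs in September, December — 2 months.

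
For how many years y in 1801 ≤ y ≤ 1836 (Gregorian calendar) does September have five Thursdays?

11

September has 30 days; it has five Thursdays when Thursday falls among the first (month-length − 28) days — i.e. when September 1 is one of Thursday/Wednesday.
September 1 by year: 1801:Tue 1802:Wed✓ 1803:Thu✓ 1804:Sat 1805:Sun 1806:Mon 1807:Tue 1808:Thu✓ 1809:Fri 1810:Sat 1811:Sun 1812:Tue 1813:Wed✓ 1814:Thu✓ 1815:Fri …(6 more)… 1822:Sun 1823:Mon 1824:Wed✓ 1825:Thu✓ 1826:Fri 1827:Sat 1828:Mon 1829:Tue 1830:Wed✓ 1831:Thu✓ 1832:Sat 1833:Sun 1834:Mon 1835:Tue 1836:Thu✓
Years with five Thursdays: 1802, 1803, 1808, 1813, 1814, 1819, 1824, 1825, 1830, 1831, 1836 → 11.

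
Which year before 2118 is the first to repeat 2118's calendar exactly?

2107

Two years share a calendar iff Jan 1 falls on the same weekday and both are leap or both are common. 2118: Jan 1 is Saturday, common year.
2117: Jan 1 Friday, common
2116: Jan 1 Wednesday, leap
2115: Jan 1 Tuesday, common
2114: Jan 1 Monday, common
2113: Jan 1 Sunday, common
2112: Jan 1 Friday, leap
2111: Jan 1 Thursday, common
2110: Jan 1 Wednesday, common
2109: Jan 1 Tuesday, common
2108: Jan 1 Sunday, leap
2107: Jan 1 Saturday, common
2107 matches on both conditions.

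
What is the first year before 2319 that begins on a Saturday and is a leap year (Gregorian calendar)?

2316

Jan 1 advances by 2 weekdays after a leap year and by 1 after a common year.
2319: Jan 1 is Wednesday.
2318: Tuesday
2317: Monday
2316: Saturday (leap)
2316 begins on a Saturday and is a leap year.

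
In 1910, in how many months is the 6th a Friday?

1

Check the 6th of each month of 1910: Jan 6: Thu, Feb 6: Sun, Mar 6: Sun, Apr 6: Wed, May 6: Fri, Jun 6: Mon, Jul 6: Wed, Aug 6: Sat, Sep 6: Tue, Oct 6: Thu, Nov 6: Sun, Dec 6: Tue.
Friday occurs in May — 1 month.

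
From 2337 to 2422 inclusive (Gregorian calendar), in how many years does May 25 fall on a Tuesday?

Track May 25's weekday year by year (advancing +1, or +2 across a Feb 29):
  2337: Tue ✓  2338: Wed (+1)  2339: Thu (+1)  2340: Sat (+2)  2341: Sun (+1)
  2342: Mon (+1)  2343: Tue (+1) ✓  2344: Thu (+2)  2345: Fri (+1)  2346: Sat (+1)
  2347: Sun (+1)  2348: Tue (+2) ✓  2349: Wed (+1)  2350: Thu (+1)  … (58 more years) …
  2409: Mon (+1)  2410: Tue (+1) ✓  2411: Wed (+1)  2412: Fri (+2)  2413: Sat (+1)
  2414: Sun (+1)  2415: Mon (+1)  2416: Wed (+2)  2417: Thu (+1)  2418: Fri (+1)
  2419: Sat (+1)  2420: Mon (+2)  2421: Tue (+1) ✓  2422: Wed (+1)
Tuesday years: 2337, 2343, 2348, 2354, 2365, 2371, 2376, 2382, 2393, 2399, 2404, 2410, 2421 — 13 in total.

13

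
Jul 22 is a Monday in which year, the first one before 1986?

1985

From one year to the next, a fixed date's weekday advances by 1, or by 2 when a Feb 29 lies between the two dates.
1986: July 22 is Tuesday.
1985: Monday (−1)
Jul 22 falls on a Monday in 1985.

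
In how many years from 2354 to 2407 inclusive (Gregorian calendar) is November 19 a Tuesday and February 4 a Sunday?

2

Check each year's weekday for November 19 and February 4:
  2354: Fri/Thu  2355: Sat/Fri  2356: Mon/Sat  2357: Tue/Mon  2358: Wed/Tue  2359: Thu/Wed  2360: Sat/Thu  2361: Sun/Sat  2362: Mon/Sun  2363: Tue/Mon  2364: Thu/Tue  2365: Fri/Thu  2366: Sat/Fri  2367: Sun/Sat  …(26 more)…  2394: Sat/Fri  2395: Sun/Sat  2396: Tue/Sun ✓  2397: Wed/Tue  2398: Thu/Wed  2399: Fri/Thu  2400: Sun/Fri  2401: Mon/Sun  2402: Tue/Mon  2403: Wed/Tue  2404: Fri/Wed  2405: Sat/Fri  2406: Sun/Sat  2407: Mon/Sun
Both conditions hold in: 2368, 2396 — 2.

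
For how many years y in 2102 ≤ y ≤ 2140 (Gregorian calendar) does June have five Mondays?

June has 30 days; it has five Mondays when Monday falls among the first (month-length − 28) days — i.e. when June 1 is one of Monday/Sunday.
June 1 by year: 2102:Thu 2103:Fri 2104:Sun✓ 2105:Mon✓ 2106:Tue 2107:Wed 2108:Fri 2109:Sat 2110:Sun✓ 2111:Mon✓ 2112:Wed 2113:Thu 2114:Fri 2115:Sat 2116:Mon✓ …(9 more)… 2126:Sat 2127:Sun✓ 2128:Tue 2129:Wed 2130:Thu 2131:Fri 2132:Sun✓ 2133:Mon✓ 2134:Tue 2135:Wed 2136:Fri 2137:Sat 2138:Sun✓ 2139:Mon✓ 2140:Wed
Years with five Mondays: 2104, 2105, 2110, 2111, 2116, 2121, 2122, 2127, 2132, 2133, 2138, 2139 → 12.

12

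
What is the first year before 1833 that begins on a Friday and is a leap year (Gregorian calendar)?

1808

Jan 1 advances by 2 weekdays after a leap year and by 1 after a common year.
1833: Jan 1 is Tuesday.
1832: Sunday (leap)
1831: Saturday
1830: Friday
1829: Thursday
1828: Tuesday (leap)
1827: Monday
1826: Sunday
1825: Saturday
1824: Thursday (leap)
1823: Wednesday
1822: Tuesday
1821: Monday
1820: Saturday (leap)
1819: Friday
1818: Thursday
1817: Wednesday
1816: Monday (leap)
1815: Sunday
1814: Saturday
1813: Friday
1812: Wednesday (leap)
1811: Tuesday
1810: Monday
1809: Sunday
1808: Friday (leap)
1808 begins on a Friday and is a leap year.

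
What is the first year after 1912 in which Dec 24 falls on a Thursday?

From one year to the next, a fixed date's weekday advances by 1, or by 2 when a Feb 29 lies between the two dates.
1912: December 24 is Tuesday.
1913: Wednesday (+1)
1914: Thursday (+1)
Dec 24 falls on a Thursday in 1914.

1914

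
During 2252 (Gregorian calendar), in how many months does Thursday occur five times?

A month of length L has five Thursdays iff its first Thursday is on day ≤ L−28 (so day 1–3 in a 31-day month, 1–2 in a 30-day month, day 1 in a leap February).
Checking each month of 2252: Jan starts Thu (31d) ✓; Feb starts Sun (29d); Mar starts Mon (31d); Apr starts Thu (30d) ✓; May starts Sat (31d); Jun starts Tue (30d); Jul starts Thu (31d) ✓; Aug starts Sun (31d); Sep starts Wed (30d) ✓; Oct starts Fri (31d); Nov starts Mon (30d); Dec starts Wed (31d) ✓.
Five-Thursday months: January, April, July, September, December → 5.

5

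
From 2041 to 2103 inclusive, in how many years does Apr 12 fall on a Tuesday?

Track Apr 12's weekday year by year (advancing +1, or +2 across a Feb 29):
  2041: Fri  2042: Sat (+1)  2043: Sun (+1)  2044: Tue (+2) ✓  2045: Wed (+1)
  2046: Thu (+1)  2047: Fri (+1)  2048: Sun (+2)  2049: Mon (+1)  2050: Tue (+1) ✓
  2051: Wed (+1)  2052: Fri (+2)  2053: Sat (+1)  2054: Sun (+1)  … (35 more years) …
  2090: Wed (+1)  2091: Thu (+1)  2092: Sat (+2)  2093: Sun (+1)  2094: Mon (+1)
  2095: Tue (+1) ✓  2096: Thu (+2)  2097: Fri (+1)  2098: Sat (+1)  2099: Sun (+1)
  2100: Mon (+1)  2101: Tue (+1) ✓  2102: Wed (+1)  2103: Thu (+1)
Tuesday years: 2044, 2050, 2061, 2067, 2072, 2078, 2089, 2095, 2101 — 9 in total.

9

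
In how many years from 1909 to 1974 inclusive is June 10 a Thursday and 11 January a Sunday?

2

Check each year's weekday for June 10 and 11 January:
  1909: Thu/Mon  1910: Fri/Tue  1911: Sat/Wed  1912: Mon/Thu  1913: Tue/Sat  1914: Wed/Sun  1915: Thu/Mon  1916: Sat/Tue  1917: Sun/Thu  1918: Mon/Fri  1919: Tue/Sat  1920: Thu/Sun ✓  1921: Fri/Tue  1922: Sat/Wed  …(38 more)…  1961: Sat/Wed  1962: Sun/Thu  1963: Mon/Fri  1964: Wed/Sat  1965: Thu/Mon  1966: Fri/Tue  1967: Sat/Wed  1968: Mon/Thu  1969: Tue/Sat  1970: Wed/Sun  1971: Thu/Mon  1972: Sat/Tue  1973: Sun/Thu  1974: Mon/Fri
Both conditions hold in: 1920, 1948 — 2.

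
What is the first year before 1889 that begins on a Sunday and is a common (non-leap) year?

1882

Jan 1 advances by 2 weekdays after a leap year and by 1 after a common year.
1889: Jan 1 is Tuesday.
1888: Sunday (leap)
1887: Saturday
1886: Friday
1885: Thursday
1884: Tuesday (leap)
1883: Monday
1882: Sunday
1882 begins on a Sunday and is a common year.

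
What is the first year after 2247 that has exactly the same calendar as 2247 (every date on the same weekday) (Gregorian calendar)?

Two years share a calendar iff Jan 1 falls on the same weekday and both are leap or both are common. 2247: Jan 1 is Friday, common year.
2248: Jan 1 Saturday, leap
2249: Jan 1 Monday, common
2250: Jan 1 Tuesday, common
2251: Jan 1 Wednesday, common
2252: Jan 1 Thursday, leap
2253: Jan 1 Saturday, common
2254: Jan 1 Sunday, common
2255: Jan 1 Monday, common
2256: Jan 1 Tuesday, leap
2257: Jan 1 Thursday, common
2258: Jan 1 Friday, common
2258 matches on both conditions.

2258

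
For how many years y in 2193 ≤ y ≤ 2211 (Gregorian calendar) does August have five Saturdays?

August has 31 days; it has five Saturdays when Saturday falls among the first (month-length − 28) days — i.e. when August 1 is one of Saturday/Friday/Thursday.
August 1 by year: 2193:Thu✓ 2194:Fri✓ 2195:Sat✓ 2196:Mon 2197:Tue 2198:Wed 2199:Thu✓ 2200:Fri✓ 2201:Sat✓ 2202:Sun 2203:Mon 2204:Wed 2205:Thu✓ 2206:Fri✓ 2207:Sat✓ 2208:Mon 2209:Tue 2210:Wed 2211:Thu✓
Years with five Saturdays: 2193, 2194, 2195, 2199, 2200, 2201, 2205, 2206, 2207, 2211 → 10.

10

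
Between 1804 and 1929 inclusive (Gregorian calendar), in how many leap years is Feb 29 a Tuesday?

4

Leap years in 1804–1929: 31 of them.
Feb 29 weekday advances by 5 (mod 7) from one leap year to the next four years later (or differs when a century non-leap intervenes).
Leap-day weekdays: 1804:Wed 1808:Mon 1812:Sat 1816:Thu 1820:Tue✓ 1824:Sun 1828:Fri 1832:Wed 1836:Mon 1840:Sat 1844:Thu 1848:Tue✓ 1852:Sun …(5 more)… 1876:Tue✓ 1880:Sun 1884:Fri 1888:Wed 1892:Mon 1896:Sat 1904:Mon 1908:Sat 1912:Thu 1916:Tue✓ 1920:Sun 1924:Fri 1928:Wed
Tuesday: 1820, 1848, 1876, 1916 → 4.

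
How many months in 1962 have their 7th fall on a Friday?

2

Check the 7th of each month of 1962: Jan 7: Sun, Feb 7: Wed, Mar 7: Wed, Apr 7: Sat, May 7: Mon, Jun 7: Thu, Jul 7: Sat, Aug 7: Tue, Sep 7: Fri, Oct 7: Sun, Nov 7: Wed, Dec 7: Fri.
Friday occurs in September, December — 2 months.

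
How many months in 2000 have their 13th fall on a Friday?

1

Check the 13th of each month of 2000: Jan 13: Thu, Feb 13: Sun, Mar 13: Mon, Apr 13: Thu, May 13: Sat, Jun 13: Tue, Jul 13: Thu, Aug 13: Sun, Sep 13: Wed, Oct 13: Fri, Nov 13: Mon, Dec 13: Wed.
Friday occurs in October — 1 month.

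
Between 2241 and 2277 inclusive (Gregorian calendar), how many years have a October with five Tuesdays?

October has 31 days; it has five Tuesdays when Tuesday falls among the first (month-length − 28) days — i.e. when October 1 is one of Tuesday/Monday/Sunday.
October 1 by year: 2241:Fri 2242:Sat 2243:Sun✓ 2244:Tue✓ 2245:Wed 2246:Thu 2247:Fri 2248:Sun✓ 2249:Mon✓ 2250:Tue✓ 2251:Wed 2252:Fri 2253:Sat 2254:Sun✓ 2255:Mon✓ …(7 more)… 2263:Thu 2264:Sat 2265:Sun✓ 2266:Mon✓ 2267:Tue✓ 2268:Thu 2269:Fri 2270:Sat 2271:Sun✓ 2272:Tue✓ 2273:Wed 2274:Thu 2275:Fri 2276:Sun✓ 2277:Mon✓
Years with five Tuesdays: 2243, 2244, 2248, 2249, 2250, 2254, 2255, 2260, 2261, 2265, 2266, 2267, 2271, 2272, 2276, 2277 → 16.

16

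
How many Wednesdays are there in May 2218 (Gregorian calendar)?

4

May 2218 has 31 days and begins on Friday.
The first Wednesday is May 6.
Wednesdays fall on 6, 13, 20, 27 — that's 4.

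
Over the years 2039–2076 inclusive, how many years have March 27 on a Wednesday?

Track March 27's weekday year by year (advancing +1, or +2 across a Feb 29):
  2039: Sun  2040: Tue (+2)  2041: Wed (+1) ✓  2042: Thu (+1)  2043: Fri (+1)
  2044: Sun (+2)  2045: Mon (+1)  2046: Tue (+1)  2047: Wed (+1) ✓  2048: Fri (+2)
  2049: Sat (+1)  2050: Sun (+1)  2051: Mon (+1)  2052: Wed (+2) ✓  … (10 more years) …
  2063: Tue (+1)  2064: Thu (+2)  2065: Fri (+1)  2066: Sat (+1)  2067: Sun (+1)
  2068: Tue (+2)  2069: Wed (+1) ✓  2070: Thu (+1)  2071: Fri (+1)  2072: Sun (+2)
  2073: Mon (+1)  2074: Tue (+1)  2075: Wed (+1) ✓  2076: Fri (+2)
Wednesday years: 2041, 2047, 2052, 2058, 2069, 2075 — 6 in total.

6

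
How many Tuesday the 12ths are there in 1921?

2

Check the 12th of each month of 1921: Jan 12: Wed, Feb 12: Sat, Mar 12: Sat, Apr 12: Tue, May 12: Thu, Jun 12: Sun, Jul 12: Tue, Aug 12: Fri, Sep 12: Mon, Oct 12: Wed, Nov 12: Sat, Dec 12: Mon.
Tuesday occurs in April, July — 2 months.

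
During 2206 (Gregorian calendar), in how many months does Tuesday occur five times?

4

A month of length L has five Tuesdays iff its first Tuesday is on day ≤ L−28 (so day 1–3 in a 31-day month, 1–2 in a 30-day month, day 1 in a leap February).
Checking each month of 2206: Jan starts Wed (31d); Feb starts Sat (28d); Mar starts Sat (31d); Apr starts Tue (30d) ✓; May starts Thu (31d); Jun starts Sun (30d); Jul starts Tue (31d) ✓; Aug starts Fri (31d); Sep starts Mon (30d) ✓; Oct starts Wed (31d); Nov starts Sat (30d); Dec starts Mon (31d) ✓.
Five-Tuesday months: April, July, September, December → 4.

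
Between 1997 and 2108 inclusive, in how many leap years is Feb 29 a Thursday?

3

Leap years in 1997–2108: 27 of them.
Feb 29 weekday advances by 5 (mod 7) from one leap year to the next four years later (or differs when a century non-leap intervenes).
Leap-day weekdays: 2000:Tue 2004:Sun 2008:Fri 2012:Wed 2016:Mon 2020:Sat 2024:Thu✓ 2028:Tue 2032:Sun 2036:Fri 2040:Wed 2044:Mon 2048:Sat 2052:Thu✓ 2056:Tue 2060:Sun 2064:Fri 2068:Wed 2072:Mon 2076:Sat 2080:Thu✓ 2084:Tue 2088:Sun 2092:Fri 2096:Wed 2104:Fri 2108:Wed
Thursday: 2024, 2052, 2080 → 3.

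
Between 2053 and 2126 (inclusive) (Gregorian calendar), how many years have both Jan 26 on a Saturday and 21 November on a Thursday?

8

Check each year's weekday for Jan 26 and 21 November:
  2053: Sun/Fri  2054: Mon/Sat  2055: Tue/Sun  2056: Wed/Tue  2057: Fri/Wed  2058: Sat/Thu ✓  2059: Sun/Fri  2060: Mon/Sun  2061: Wed/Mon  2062: Thu/Tue  2063: Fri/Wed  2064: Sat/Fri  2065: Mon/Sat  2066: Tue/Sun  …(46 more)…  2113: Thu/Tue  2114: Fri/Wed  2115: Sat/Thu ✓  2116: Sun/Sat  2117: Tue/Sun  2118: Wed/Mon  2119: Thu/Tue  2120: Fri/Thu  2121: Sun/Fri  2122: Mon/Sat  2123: Tue/Sun  2124: Wed/Tue  2125: Fri/Wed  2126: Sat/Thu ✓
Both conditions hold in: 2058, 2069, 2075, 2086, 2097, 2109, 2115, 2126 — 8.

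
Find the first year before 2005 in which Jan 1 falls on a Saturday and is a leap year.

Jan 1 advances by 2 weekdays after a leap year and by 1 after a common year.
2005: Jan 1 is Saturday.
2004: Thursday (leap)
2003: Wednesday
2002: Tuesday
2001: Monday
2000: Saturday (leap)
2000 begins on a Saturday and is a leap year.

2000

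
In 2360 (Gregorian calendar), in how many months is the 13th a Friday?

1

Check the 13th of each month of 2360: Jan 13: Wed, Feb 13: Sat, Mar 13: Sun, Apr 13: Wed, May 13: Fri, Jun 13: Mon, Jul 13: Wed, Aug 13: Sat, Sep 13: Tue, Oct 13: Thu, Nov 13: Sun, Dec 13: Tue.
Friday occurs in May — 1 month.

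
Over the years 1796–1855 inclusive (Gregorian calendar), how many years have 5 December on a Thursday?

Track 5 December's weekday year by year (advancing +1, or +2 across a Feb 29):
  1796: Mon  1797: Tue (+1)  1798: Wed (+1)  1799: Thu (+1) ✓  1800: Fri (+1)
  1801: Sat (+1)  1802: Sun (+1)  1803: Mon (+1)  1804: Wed (+2)  1805: Thu (+1) ✓
  1806: Fri (+1)  1807: Sat (+1)  1808: Mon (+2)  1809: Tue (+1)  … (32 more years) …
  1842: Mon (+1)  1843: Tue (+1)  1844: Thu (+2) ✓  1845: Fri (+1)  1846: Sat (+1)
  1847: Sun (+1)  1848: Tue (+2)  1849: Wed (+1)  1850: Thu (+1) ✓  1851: Fri (+1)
  1852: Sun (+2)  1853: Mon (+1)  1854: Tue (+1)  1855: Wed (+1)
Thursday years: 1799, 1805, 1811, 1816, 1822, 1833, 1839, 1844, 1850 — 9 in total.

9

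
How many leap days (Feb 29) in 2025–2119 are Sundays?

3

Leap years in 2025–2119: 22 of them.
Feb 29 weekday advances by 5 (mod 7) from one leap year to the next four years later (or differs when a century non-leap intervenes).
Leap-day weekdays: 2028:Tue 2032:Sun✓ 2036:Fri 2040:Wed 2044:Mon 2048:Sat 2052:Thu 2056:Tue 2060:Sun✓ 2064:Fri 2068:Wed 2072:Mon 2076:Sat 2080:Thu 2084:Tue 2088:Sun✓ 2092:Fri 2096:Wed 2104:Fri 2108:Wed 2112:Mon 2116:Sat
Sunday: 2032, 2060, 2088 → 3.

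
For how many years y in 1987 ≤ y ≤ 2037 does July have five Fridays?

22

July has 31 days; it has five Fridays when Friday falls among the first (month-length − 28) days — i.e. when July 1 is one of Friday/Thursday/Wednesday.
July 1 by year: 1987:Wed✓ 1988:Fri✓ 1989:Sat 1990:Sun 1991:Mon 1992:Wed✓ 1993:Thu✓ 1994:Fri✓ 1995:Sat 1996:Mon 1997:Tue 1998:Wed✓ 1999:Thu✓ 2000:Sat 2001:Sun …(21 more)… 2023:Sat 2024:Mon 2025:Tue 2026:Wed✓ 2027:Thu✓ 2028:Sat 2029:Sun 2030:Mon 2031:Tue 2032:Thu✓ 2033:Fri✓ 2034:Sat 2035:Sun 2036:Tue 2037:Wed✓
Years with five Fridays: 1987, 1988, 1992, 1993, 1994, 1998, 1999, 2004, 2005, 2009, 2010, 2011, 2015, 2016, 2020, 2021, 2022, 2026, 2027, 2032, 2033, 2037 → 22.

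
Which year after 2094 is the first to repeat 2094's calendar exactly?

2100

Two years share a calendar iff Jan 1 falls on the same weekday and both are leap or both are common. 2094: Jan 1 is Friday, common year.
2095: Jan 1 Saturday, common
2096: Jan 1 Sunday, leap
2097: Jan 1 Tuesday, common
2098: Jan 1 Wednesday, common
2099: Jan 1 Thursday, common
2100: Jan 1 Friday, common
2100 matches on both conditions.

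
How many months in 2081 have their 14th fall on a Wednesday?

Check the 14th of each month of 2081: Jan 14: Tue, Feb 14: Fri, Mar 14: Fri, Apr 14: Mon, May 14: Wed, Jun 14: Sat, Jul 14: Mon, Aug 14: Thu, Sep 14: Sun, Oct 14: Tue, Nov 14: Fri, Dec 14: Sun.
Wednesday occurs in May — 1 month.

1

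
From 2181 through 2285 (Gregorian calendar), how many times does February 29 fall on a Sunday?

Leap years in 2181–2285: 25 of them.
Feb 29 weekday advances by 5 (mod 7) from one leap year to the next four years later (or differs when a century non-leap intervenes).
Leap-day weekdays: 2184:Sun✓ 2188:Fri 2192:Wed 2196:Mon 2204:Wed 2208:Mon 2212:Sat 2216:Thu 2220:Tue 2224:Sun✓ 2228:Fri 2232:Wed 2236:Mon 2240:Sat 2244:Thu 2248:Tue 2252:Sun✓ 2256:Fri 2260:Wed 2264:Mon 2268:Sat 2272:Thu 2276:Tue 2280:Sun✓ 2284:Fri
Sunday: 2184, 2224, 2252, 2280 → 4.

4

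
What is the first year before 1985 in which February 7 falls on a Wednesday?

From one year to the next, a fixed date's weekday advances by 1, or by 2 when a Feb 29 lies between the two dates.
1985: February 7 is Thursday.
1984: Tuesday (−2)
1983: Monday (−1)
1982: Sunday (−1)
1981: Saturday (−1)
1980: Thursday (−2)
1979: Wednesday (−1)
February 7 falls on a Wednesday in 1979.

1979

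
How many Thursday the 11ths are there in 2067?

Check the 11th of each month of 2067: Jan 11: Tue, Feb 11: Fri, Mar 11: Fri, Apr 11: Mon, May 11: Wed, Jun 11: Sat, Jul 11: Mon, Aug 11: Thu, Sep 11: Sun, Oct 11: Tue, Nov 11: Fri, Dec 11: Sun.
Thursday occurs in August — 1 month.

1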